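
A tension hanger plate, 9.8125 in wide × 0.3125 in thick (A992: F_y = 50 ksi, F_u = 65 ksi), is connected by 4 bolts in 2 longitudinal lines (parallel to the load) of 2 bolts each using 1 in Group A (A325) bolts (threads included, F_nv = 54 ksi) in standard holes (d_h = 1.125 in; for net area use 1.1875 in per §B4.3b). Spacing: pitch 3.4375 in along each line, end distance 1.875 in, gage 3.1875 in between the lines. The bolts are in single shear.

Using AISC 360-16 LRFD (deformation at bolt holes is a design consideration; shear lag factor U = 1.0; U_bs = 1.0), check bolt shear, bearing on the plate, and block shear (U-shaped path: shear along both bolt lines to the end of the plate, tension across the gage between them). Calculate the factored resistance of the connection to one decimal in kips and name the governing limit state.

Bolt shear: A_b = π(1)²/4 = 0.7854 in². φR_n = 0.75 × 54 × 0.7854 × 4 × 1 = 127.2 kips.
Bearing (0.3125 in plate, F_u = 65 ksi): end bolts L_c = 1.875 − 1.125/2 = 1.3125, R_n = min(1.2×1.3125×0.3125×65, 2.4×1×0.3125×65) = 31.992 kips/bolt; interior L_c = 3.4375 − 1.125 = 2.3125, R_n = 48.75 kips/bolt. φR_n = 0.75 × (2×31.992 + 2×48.75) = 121.1 kips.
Block shear: shear path 2×[1.875+1×3.4375] = 2×5.3125 in, A_gv = 3.3203, A_nv = 2×(5.3125 − 1.5×1.1875)×0.3125 = 2.207 in²; tension across gage: (3.1875 − 1×1.1875)×0.3125 = 0.625 in². R_n = min(0.6×65×2.207, 0.6×50×3.3203) + 1.0×65×0.625 = min(86.073, 99.609) + 40.625 = 126.7 kips. φR_n = 0.75 × 126.7 = 95.0 kips.
Governing: min(127.2, 121.1, 95.0) = 95.0 kips → block shear.

95.0 kips (block shear governs)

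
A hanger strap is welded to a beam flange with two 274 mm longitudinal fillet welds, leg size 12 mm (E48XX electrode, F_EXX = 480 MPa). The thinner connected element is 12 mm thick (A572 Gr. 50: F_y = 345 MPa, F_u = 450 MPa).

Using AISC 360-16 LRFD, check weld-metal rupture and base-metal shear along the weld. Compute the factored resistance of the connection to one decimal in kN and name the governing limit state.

Weld metal: throat = 0.707×12 = 8.484 mm, L = 2×274 = 548 mm. φR_n = 0.75 × 0.6 × 480 × 8.484 × 548 = 1004.2 kN.
Base metal shear (12 mm plate): yield φR_n = 1.0×0.6×345×12×548 = 1361.2 kN; rupture φR_n = 0.75×0.6×450×12×548 = 1331.6 kN; take 1331.6 kN (rupture).
Governing: min(1004.2, 1331.6) = 1004.2 kN → weld metal.

1004.2 kN (weld metal governs)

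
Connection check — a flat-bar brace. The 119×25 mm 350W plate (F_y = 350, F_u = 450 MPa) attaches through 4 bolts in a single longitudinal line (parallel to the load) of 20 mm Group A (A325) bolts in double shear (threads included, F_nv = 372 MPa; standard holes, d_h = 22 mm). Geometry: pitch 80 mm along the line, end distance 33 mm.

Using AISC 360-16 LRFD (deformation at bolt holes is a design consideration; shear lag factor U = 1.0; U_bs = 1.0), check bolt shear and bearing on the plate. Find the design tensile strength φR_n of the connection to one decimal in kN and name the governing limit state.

701.2 kN (bolt shear governs)

Bolt shear: A_b = π(20)²/4 = 314.16 mm². φR_n = 0.75 × 372 × 314.16 × 4 × 2 = 701.2 kN.
Bearing (25 mm plate, F_u = 450 MPa): end bolts L_c = 33 − 22/2 = 22, R_n = min(1.2×22×25×450, 2.4×20×25×450) = 297 kN/bolt; interior L_c = 80 − 22 = 58, R_n = 540 kN/bolt. φR_n = 0.75 × (1×297 + 3×540) = 1437.8 kN.
Governing: min(701.2, 1437.8) = 701.2 kN → bolt shear.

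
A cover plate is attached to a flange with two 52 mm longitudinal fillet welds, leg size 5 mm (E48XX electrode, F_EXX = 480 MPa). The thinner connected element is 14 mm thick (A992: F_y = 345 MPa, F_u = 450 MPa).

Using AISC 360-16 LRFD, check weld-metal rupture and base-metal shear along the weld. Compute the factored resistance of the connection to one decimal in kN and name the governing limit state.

79.4 kN (weld metal governs)

Weld metal: throat = 0.707×5 = 3.535 mm, L = 2×52 = 104 mm. φR_n = 0.75 × 0.6 × 480 × 3.535 × 104 = 79.4 kN.
Base metal shear (14 mm plate): yield φR_n = 1.0×0.6×345×14×104 = 301.4 kN; rupture φR_n = 0.75×0.6×450×14×104 = 294.8 kN; take 294.8 kN (rupture).
Governing: min(79.4, 294.8) = 79.4 kN → weld metal.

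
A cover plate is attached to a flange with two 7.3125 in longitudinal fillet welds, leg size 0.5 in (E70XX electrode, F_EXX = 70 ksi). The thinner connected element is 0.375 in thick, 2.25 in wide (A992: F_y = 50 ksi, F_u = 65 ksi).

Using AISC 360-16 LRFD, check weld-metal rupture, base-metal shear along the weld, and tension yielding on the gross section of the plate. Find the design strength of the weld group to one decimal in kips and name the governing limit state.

Weld metal: throat = 0.707×0.5 = 0.3535 in, L = 2×7.3125 = 14.625 in. φR_n = 0.75 × 0.6 × 70 × 0.3535 × 14.625 = 162.9 kips.
Base metal shear (0.375 in plate): yield φR_n = 1.0×0.6×50×0.375×14.625 = 164.5 kips; rupture φR_n = 0.75×0.6×65×0.375×14.625 = 160.4 kips; take 160.4 kips (rupture).
Tension yield (gross): A_g = 2.25×0.375 = 0.84375 in². φR_n = 0.90 × 50 × 0.84375 = 38.0 kips.
Governing: min(162.9, 160.4, 38.0) = 38.0 kips → gross-section yield.

38.0 kips (gross-section yield governs)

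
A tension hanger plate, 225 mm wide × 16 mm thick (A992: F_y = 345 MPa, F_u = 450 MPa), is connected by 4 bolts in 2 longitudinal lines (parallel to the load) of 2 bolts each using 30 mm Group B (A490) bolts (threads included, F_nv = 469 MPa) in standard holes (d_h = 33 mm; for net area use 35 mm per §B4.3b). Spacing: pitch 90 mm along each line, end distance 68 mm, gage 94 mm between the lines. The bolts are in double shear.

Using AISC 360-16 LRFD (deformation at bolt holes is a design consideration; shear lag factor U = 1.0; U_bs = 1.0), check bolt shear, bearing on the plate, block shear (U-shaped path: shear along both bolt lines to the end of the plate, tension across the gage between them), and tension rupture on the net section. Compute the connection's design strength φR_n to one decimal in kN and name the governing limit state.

Bolt shear: A_b = π(30)²/4 = 706.86 mm². φR_n = 0.75 × 469 × 706.86 × 4 × 2 = 1989.1 kN.
Bearing (16 mm plate, F_u = 450 MPa): end bolts L_c = 68 − 33/2 = 51.5, R_n = min(1.2×51.5×16×450, 2.4×30×16×450) = 444.96 kN/bolt; interior L_c = 90 − 33 = 57, R_n = 492.48 kN/bolt. φR_n = 0.75 × (2×444.96 + 2×492.48) = 1406.2 kN.
Block shear: shear path 2×[68+1×90] = 2×158 mm, A_gv = 5056, A_nv = 2×(158 − 1.5×35)×16 = 3376 mm²; tension across gage: (94 − 1×35)×16 = 944 mm². R_n = min(0.6×450×3376, 0.6×345×5056) + 1.0×450×944 = min(911.52, 1046.6) + 424.8 = 1336.3 kN. φR_n = 0.75 × 1336.3 = 1002.2 kN.
Tension rupture (net): A_n = (225 − 2×35)×16 = 2480 mm² (U = 1.0, A_e = A_n). φR_n = 0.75 × 450 × 2480 = 837.0 kN.
Governing: min(1989.1, 1406.2, 1002.2, 837.0) = 837.0 kN → net-section rupture.

837.0 kN (net-section rupture governs)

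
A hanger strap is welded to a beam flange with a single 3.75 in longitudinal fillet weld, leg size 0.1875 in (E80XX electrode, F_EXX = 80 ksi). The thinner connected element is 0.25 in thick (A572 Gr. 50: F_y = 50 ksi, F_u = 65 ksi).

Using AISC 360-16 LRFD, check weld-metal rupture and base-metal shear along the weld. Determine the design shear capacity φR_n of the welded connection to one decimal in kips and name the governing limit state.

Weld metal: throat = 0.707×0.1875 = 0.13256 in, L = 3.75 in. φR_n = 0.75 × 0.6 × 80 × 0.13256 × 3.75 = 17.9 kips.
Base metal shear (0.25 in plate): yield φR_n = 1.0×0.6×50×0.25×3.75 = 28.1 kips; rupture φR_n = 0.75×0.6×65×0.25×3.75 = 27.4 kips; take 27.4 kips (rupture).
Governing: min(17.9, 27.4) = 17.9 kips → weld metal.

17.9 kips (weld metal governs)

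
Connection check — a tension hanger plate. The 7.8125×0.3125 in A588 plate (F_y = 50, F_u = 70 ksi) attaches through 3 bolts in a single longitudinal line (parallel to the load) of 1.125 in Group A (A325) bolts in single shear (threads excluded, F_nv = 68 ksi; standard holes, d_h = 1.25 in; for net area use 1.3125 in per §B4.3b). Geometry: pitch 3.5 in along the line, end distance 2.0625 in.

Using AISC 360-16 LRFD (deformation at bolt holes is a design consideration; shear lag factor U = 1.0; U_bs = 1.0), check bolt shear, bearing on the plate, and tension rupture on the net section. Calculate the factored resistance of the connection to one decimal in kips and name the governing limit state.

Bolt shear: A_b = π(1.125)²/4 = 0.99402 in². φR_n = 0.75 × 68 × 0.99402 × 3 × 1 = 152.1 kips.
Bearing (0.3125 in plate, F_u = 70 ksi): end bolts L_c = 2.0625 − 1.25/2 = 1.4375, R_n = min(1.2×1.4375×0.3125×70, 2.4×1.125×0.3125×70) = 37.734 kips/bolt; interior L_c = 3.5 − 1.25 = 2.25, R_n = 59.063 kips/bolt. φR_n = 0.75 × (1×37.734 + 2×59.063) = 116.9 kips.
Tension rupture (net): A_n = (7.8125 − 1×1.3125)×0.3125 = 2.0313 in² (U = 1.0, A_e = A_n). φR_n = 0.75 × 70 × 2.0313 = 106.6 kips.
Governing: min(152.1, 116.9, 106.6) = 106.6 kips → net-section rupture.

106.6 kips (net-section rupture governs)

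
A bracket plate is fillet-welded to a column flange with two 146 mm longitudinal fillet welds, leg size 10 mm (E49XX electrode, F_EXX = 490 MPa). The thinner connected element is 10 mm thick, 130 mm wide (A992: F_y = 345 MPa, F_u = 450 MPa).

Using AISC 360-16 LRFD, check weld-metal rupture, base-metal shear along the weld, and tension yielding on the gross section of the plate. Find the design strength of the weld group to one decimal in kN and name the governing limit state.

Weld metal: throat = 0.707×10 = 7.07 mm, L = 2×146 = 292 mm. φR_n = 0.75 × 0.6 × 490 × 7.07 × 292 = 455.2 kN.
Base metal shear (10 mm plate): yield φR_n = 1.0×0.6×345×10×292 = 604.4 kN; rupture φR_n = 0.75×0.6×450×10×292 = 591.3 kN; take 591.3 kN (rupture).
Tension yield (gross): A_g = 130×10 = 1300 mm². φR_n = 0.90 × 345 × 1300 = 403.7 kN.
Governing: min(455.2, 591.3, 403.7) = 403.7 kN → gross-section yield.

403.7 kN (gross-section yield governs)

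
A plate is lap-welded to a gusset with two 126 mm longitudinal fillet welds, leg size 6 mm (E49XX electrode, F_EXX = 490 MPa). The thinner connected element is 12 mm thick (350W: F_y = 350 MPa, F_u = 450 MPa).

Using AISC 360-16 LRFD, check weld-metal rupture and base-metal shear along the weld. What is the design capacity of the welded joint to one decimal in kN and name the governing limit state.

Weld metal: throat = 0.707×6 = 4.242 mm, L = 2×126 = 252 mm. φR_n = 0.75 × 0.6 × 490 × 4.242 × 252 = 235.7 kN.
Base metal shear (12 mm plate): yield φR_n = 1.0×0.6×350×12×252 = 635.0 kN; rupture φR_n = 0.75×0.6×450×12×252 = 612.4 kN; take 612.4 kN (rupture).
Governing: min(235.7, 612.4) = 235.7 kN → weld metal.

235.7 kN (weld metal governs)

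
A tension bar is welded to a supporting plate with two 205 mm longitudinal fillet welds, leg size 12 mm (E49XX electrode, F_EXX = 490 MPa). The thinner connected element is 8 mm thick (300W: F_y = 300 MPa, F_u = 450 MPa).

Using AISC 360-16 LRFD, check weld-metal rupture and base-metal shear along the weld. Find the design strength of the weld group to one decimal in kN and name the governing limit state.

590.4 kN (base-metal shear governs)

Weld metal: throat = 0.707×12 = 8.484 mm, L = 2×205 = 410 mm. φR_n = 0.75 × 0.6 × 490 × 8.484 × 410 = 767.0 kN.
Base metal shear (8 mm plate): yield φR_n = 1.0×0.6×300×8×410 = 590.4 kN; rupture φR_n = 0.75×0.6×450×8×410 = 664.2 kN; take 590.4 kN (yield).
Governing: min(767.0, 590.4) = 590.4 kN → base-metal shear.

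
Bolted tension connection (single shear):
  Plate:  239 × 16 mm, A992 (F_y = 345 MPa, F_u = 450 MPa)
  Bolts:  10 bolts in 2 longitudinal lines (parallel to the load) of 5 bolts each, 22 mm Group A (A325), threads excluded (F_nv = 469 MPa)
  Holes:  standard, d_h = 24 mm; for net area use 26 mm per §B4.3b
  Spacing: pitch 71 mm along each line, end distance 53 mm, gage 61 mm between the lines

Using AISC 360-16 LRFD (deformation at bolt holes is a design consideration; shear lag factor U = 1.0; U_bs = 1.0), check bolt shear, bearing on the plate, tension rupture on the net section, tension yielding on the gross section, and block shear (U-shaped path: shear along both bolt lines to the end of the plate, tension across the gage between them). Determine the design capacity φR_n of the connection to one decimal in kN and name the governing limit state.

1009.8 kN (net-section rupture governs)

Bolt shear: A_b = π(22)²/4 = 380.13 mm². φR_n = 0.75 × 469 × 380.13 × 10 × 1 = 1337.1 kN.
Bearing (16 mm plate, F_u = 450 MPa): end bolts L_c = 53 − 24/2 = 41, R_n = min(1.2×41×16×450, 2.4×22×16×450) = 354.24 kN/bolt; interior L_c = 71 − 24 = 47, R_n = 380.16 kN/bolt. φR_n = 0.75 × (2×354.24 + 8×380.16) = 2812.3 kN.
Tension rupture (net): A_n = (239 − 2×26)×16 = 2992 mm² (U = 1.0, A_e = A_n). φR_n = 0.75 × 450 × 2992 = 1009.8 kN.
Tension yield (gross): A_g = 239×16 = 3824 mm². φR_n = 0.90 × 345 × 3824 = 1187.4 kN.
Block shear: shear path 2×[53+4×71] = 2×337 mm, A_gv = 10784, A_nv = 2×(337 − 4.5×26)×16 = 7040 mm²; tension across gage: (61 − 1×26)×16 = 560 mm². R_n = min(0.6×450×7040, 0.6×345×10784) + 1.0×450×560 = min(1900.8, 2232.3) + 252 = 2152.8 kN. φR_n = 0.75 × 2152.8 = 1614.6 kN.
Governing: min(1337.1, 2812.3, 1009.8, 1187.4, 1614.6) = 1009.8 kN → net-section rupture.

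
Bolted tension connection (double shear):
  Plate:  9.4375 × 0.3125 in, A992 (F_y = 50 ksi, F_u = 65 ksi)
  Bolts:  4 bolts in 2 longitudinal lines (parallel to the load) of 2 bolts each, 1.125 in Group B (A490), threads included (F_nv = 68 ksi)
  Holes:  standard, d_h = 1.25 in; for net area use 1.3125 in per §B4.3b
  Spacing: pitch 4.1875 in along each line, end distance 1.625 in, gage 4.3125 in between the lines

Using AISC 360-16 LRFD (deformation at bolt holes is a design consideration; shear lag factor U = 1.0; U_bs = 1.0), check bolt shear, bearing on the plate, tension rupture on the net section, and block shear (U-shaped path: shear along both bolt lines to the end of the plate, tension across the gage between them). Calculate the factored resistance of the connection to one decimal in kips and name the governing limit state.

103.8 kips (net-section rupture governs)

Bolt shear: A_b = π(1.125)²/4 = 0.99402 in². φR_n = 0.75 × 68 × 0.99402 × 4 × 2 = 405.6 kips.
Bearing (0.3125 in plate, F_u = 65 ksi): end bolts L_c = 1.625 − 1.25/2 = 1, R_n = min(1.2×1×0.3125×65, 2.4×1.125×0.3125×65) = 24.375 kips/bolt; interior L_c = 4.1875 − 1.25 = 2.9375, R_n = 54.844 kips/bolt. φR_n = 0.75 × (2×24.375 + 2×54.844) = 118.8 kips.
Tension rupture (net): A_n = (9.4375 − 2×1.3125)×0.3125 = 2.1289 in² (U = 1.0, A_e = A_n). φR_n = 0.75 × 65 × 2.1289 = 103.8 kips.
Block shear: shear path 2×[1.625+1×4.1875] = 2×5.8125 in, A_gv = 3.6328, A_nv = 2×(5.8125 − 1.5×1.3125)×0.3125 = 2.4023 in²; tension across gage: (4.3125 − 1×1.3125)×0.3125 = 0.9375 in². R_n = min(0.6×65×2.4023, 0.6×50×3.6328) + 1.0×65×0.9375 = min(93.69, 108.98) + 60.938 = 154.63 kips. φR_n = 0.75 × 154.63 = 116.0 kips.
Governing: min(405.6, 118.8, 103.8, 116.0) = 103.8 kips → net-section rupture.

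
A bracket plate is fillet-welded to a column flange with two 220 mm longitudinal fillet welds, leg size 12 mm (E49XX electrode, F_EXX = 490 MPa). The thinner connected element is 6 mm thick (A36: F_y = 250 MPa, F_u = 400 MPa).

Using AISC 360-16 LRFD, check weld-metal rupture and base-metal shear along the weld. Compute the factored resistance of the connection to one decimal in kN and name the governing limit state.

Weld metal: throat = 0.707×12 = 8.484 mm, L = 2×220 = 440 mm. φR_n = 0.75 × 0.6 × 490 × 8.484 × 440 = 823.1 kN.
Base metal shear (6 mm plate): yield φR_n = 1.0×0.6×250×6×440 = 396.0 kN; rupture φR_n = 0.75×0.6×400×6×440 = 475.2 kN; take 396.0 kN (yield).
Governing: min(823.1, 396.0) = 396.0 kN → base-metal shear.

396.0 kN (base-metal shear governs)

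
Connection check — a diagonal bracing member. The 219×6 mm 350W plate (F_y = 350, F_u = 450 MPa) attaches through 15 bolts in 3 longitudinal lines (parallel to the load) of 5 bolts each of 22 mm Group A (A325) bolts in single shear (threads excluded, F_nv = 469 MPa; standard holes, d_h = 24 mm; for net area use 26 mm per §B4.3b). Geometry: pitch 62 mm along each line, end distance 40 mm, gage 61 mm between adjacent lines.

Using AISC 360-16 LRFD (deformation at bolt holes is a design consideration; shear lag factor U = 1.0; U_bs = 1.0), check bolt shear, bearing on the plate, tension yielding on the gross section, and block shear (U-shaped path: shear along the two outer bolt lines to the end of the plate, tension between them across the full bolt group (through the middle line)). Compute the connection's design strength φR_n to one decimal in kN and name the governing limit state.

413.9 kN (gross-section yield governs)

Bolt shear: A_b = π(22)²/4 = 380.13 mm². φR_n = 0.75 × 469 × 380.13 × 15 × 1 = 2005.7 kN.
Bearing (6 mm plate, F_u = 450 MPa): end bolts L_c = 40 − 24/2 = 28, R_n = min(1.2×28×6×450, 2.4×22×6×450) = 90.72 kN/bolt; interior L_c = 62 − 24 = 38, R_n = 123.12 kN/bolt. φR_n = 0.75 × (3×90.72 + 12×123.12) = 1312.2 kN.
Tension yield (gross): A_g = 219×6 = 1314 mm². φR_n = 0.90 × 350 × 1314 = 413.9 kN.
Block shear: shear path 2×[40+4×62] = 2×288 mm, A_gv = 3456, A_nv = 2×(288 − 4.5×26)×6 = 2052 mm²; tension across gage: (122 − 2×26)×6 = 420 mm². R_n = min(0.6×450×2052, 0.6×350×3456) + 1.0×450×420 = min(554.04, 725.76) + 189 = 743.04 kN. φR_n = 0.75 × 743.04 = 557.3 kN.
Governing: min(2005.7, 1312.2, 413.9, 557.3) = 413.9 kN → gross-section yield.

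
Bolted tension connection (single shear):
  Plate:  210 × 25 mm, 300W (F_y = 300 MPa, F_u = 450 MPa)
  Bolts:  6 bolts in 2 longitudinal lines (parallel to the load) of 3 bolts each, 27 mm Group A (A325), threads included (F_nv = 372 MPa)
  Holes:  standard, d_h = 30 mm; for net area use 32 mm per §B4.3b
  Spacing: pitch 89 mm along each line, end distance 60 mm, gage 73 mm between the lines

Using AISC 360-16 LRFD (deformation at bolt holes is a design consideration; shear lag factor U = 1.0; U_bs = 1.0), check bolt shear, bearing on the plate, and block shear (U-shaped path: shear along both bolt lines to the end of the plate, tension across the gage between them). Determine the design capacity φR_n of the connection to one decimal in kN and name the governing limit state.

958.5 kN (bolt shear governs)

Bolt shear: A_b = π(27)²/4 = 572.56 mm². φR_n = 0.75 × 372 × 572.56 × 6 × 1 = 958.5 kN.
Bearing (25 mm plate, F_u = 450 MPa): end bolts L_c = 60 − 30/2 = 45, R_n = min(1.2×45×25×450, 2.4×27×25×450) = 607.5 kN/bolt; interior L_c = 89 − 30 = 59, R_n = 729 kN/bolt. φR_n = 0.75 × (2×607.5 + 4×729) = 3098.3 kN.
Block shear: shear path 2×[60+2×89] = 2×238 mm, A_gv = 11900, A_nv = 2×(238 − 2.5×32)×25 = 7900 mm²; tension across gage: (73 − 1×32)×25 = 1025 mm². R_n = min(0.6×450×7900, 0.6×300×11900) + 1.0×450×1025 = min(2133, 2142) + 461.25 = 2594.3 kN. φR_n = 0.75 × 2594.3 = 1945.7 kN.
Governing: min(958.5, 3098.3, 1945.7) = 958.5 kN → bolt shear.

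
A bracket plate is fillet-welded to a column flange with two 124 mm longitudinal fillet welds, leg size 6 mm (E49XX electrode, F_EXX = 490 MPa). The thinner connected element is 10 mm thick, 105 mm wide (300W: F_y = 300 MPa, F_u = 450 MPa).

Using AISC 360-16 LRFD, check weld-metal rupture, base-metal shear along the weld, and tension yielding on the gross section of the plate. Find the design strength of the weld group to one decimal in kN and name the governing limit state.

232.0 kN (weld metal governs)

Weld metal: throat = 0.707×6 = 4.242 mm, L = 2×124 = 248 mm. φR_n = 0.75 × 0.6 × 490 × 4.242 × 248 = 232.0 kN.
Base metal shear (10 mm plate): yield φR_n = 1.0×0.6×300×10×248 = 446.4 kN; rupture φR_n = 0.75×0.6×450×10×248 = 502.2 kN; take 446.4 kN (yield).
Tension yield (gross): A_g = 105×10 = 1050 mm². φR_n = 0.90 × 300 × 1050 = 283.5 kN.
Governing: min(232.0, 446.4, 283.5) = 232.0 kN → weld metal.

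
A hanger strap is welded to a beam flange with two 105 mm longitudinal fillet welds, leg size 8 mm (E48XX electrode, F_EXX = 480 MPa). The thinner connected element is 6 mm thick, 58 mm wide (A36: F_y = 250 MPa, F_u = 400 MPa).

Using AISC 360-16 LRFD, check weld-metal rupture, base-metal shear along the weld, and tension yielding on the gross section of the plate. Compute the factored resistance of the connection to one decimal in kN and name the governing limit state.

78.3 kN (gross-section yield governs)

Weld metal: throat = 0.707×8 = 5.656 mm, L = 2×105 = 210 mm. φR_n = 0.75 × 0.6 × 480 × 5.656 × 210 = 256.6 kN.
Base metal shear (6 mm plate): yield φR_n = 1.0×0.6×250×6×210 = 189.0 kN; rupture φR_n = 0.75×0.6×400×6×210 = 226.8 kN; take 189.0 kN (yield).
Tension yield (gross): A_g = 58×6 = 348 mm². φR_n = 0.90 × 250 × 348 = 78.3 kN.
Governing: min(256.6, 189.0, 78.3) = 78.3 kN → gross-section yield.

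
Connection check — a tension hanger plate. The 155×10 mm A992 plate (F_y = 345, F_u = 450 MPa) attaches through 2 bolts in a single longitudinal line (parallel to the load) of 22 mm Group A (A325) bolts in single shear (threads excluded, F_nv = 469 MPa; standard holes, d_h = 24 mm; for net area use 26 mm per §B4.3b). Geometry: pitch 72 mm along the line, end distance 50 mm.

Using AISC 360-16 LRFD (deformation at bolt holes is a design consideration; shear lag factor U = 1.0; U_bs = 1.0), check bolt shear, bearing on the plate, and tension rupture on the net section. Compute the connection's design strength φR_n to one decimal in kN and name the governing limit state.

267.4 kN (bolt shear governs)

Bolt shear: A_b = π(22)²/4 = 380.13 mm². φR_n = 0.75 × 469 × 380.13 × 2 × 1 = 267.4 kN.
Bearing (10 mm plate, F_u = 450 MPa): end bolts L_c = 50 − 24/2 = 38, R_n = min(1.2×38×10×450, 2.4×22×10×450) = 205.2 kN/bolt; interior L_c = 72 − 24 = 48, R_n = 237.6 kN/bolt. φR_n = 0.75 × (1×205.2 + 1×237.6) = 332.1 kN.
Tension rupture (net): A_n = (155 − 1×26)×10 = 1290 mm² (U = 1.0, A_e = A_n). φR_n = 0.75 × 450 × 1290 = 435.4 kN.
Governing: min(267.4, 332.1, 435.4) = 267.4 kN → bolt shear.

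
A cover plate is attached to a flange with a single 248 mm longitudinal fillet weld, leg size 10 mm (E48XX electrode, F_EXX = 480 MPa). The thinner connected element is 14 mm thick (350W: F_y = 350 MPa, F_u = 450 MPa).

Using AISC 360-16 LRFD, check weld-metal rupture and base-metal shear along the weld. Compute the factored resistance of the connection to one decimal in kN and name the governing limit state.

Weld metal: throat = 0.707×10 = 7.07 mm, L = 248 mm. φR_n = 0.75 × 0.6 × 480 × 7.07 × 248 = 378.7 kN.
Base metal shear (14 mm plate): yield φR_n = 1.0×0.6×350×14×248 = 729.1 kN; rupture φR_n = 0.75×0.6×450×14×248 = 703.1 kN; take 703.1 kN (rupture).
Governing: min(378.7, 703.1) = 378.7 kN → weld metal.

378.7 kN (weld metal governs)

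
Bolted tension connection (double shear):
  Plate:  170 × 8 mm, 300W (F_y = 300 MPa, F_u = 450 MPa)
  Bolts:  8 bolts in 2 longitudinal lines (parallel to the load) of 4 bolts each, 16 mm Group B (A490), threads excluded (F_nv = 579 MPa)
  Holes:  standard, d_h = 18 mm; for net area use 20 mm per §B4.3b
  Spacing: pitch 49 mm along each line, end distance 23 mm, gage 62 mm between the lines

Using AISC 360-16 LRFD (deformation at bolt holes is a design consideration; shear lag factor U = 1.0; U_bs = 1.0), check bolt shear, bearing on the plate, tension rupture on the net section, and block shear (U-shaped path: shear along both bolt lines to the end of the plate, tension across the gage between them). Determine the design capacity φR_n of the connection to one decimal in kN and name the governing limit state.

Bolt shear: A_b = π(16)²/4 = 201.06 mm². φR_n = 0.75 × 579 × 201.06 × 8 × 2 = 1397.0 kN.
Bearing (8 mm plate, F_u = 450 MPa): end bolts L_c = 23 − 18/2 = 14, R_n = min(1.2×14×8×450, 2.4×16×8×450) = 60.48 kN/bolt; interior L_c = 49 − 18 = 31, R_n = 133.92 kN/bolt. φR_n = 0.75 × (2×60.48 + 6×133.92) = 693.4 kN.
Tension rupture (net): A_n = (170 − 2×20)×8 = 1040 mm² (U = 1.0, A_e = A_n). φR_n = 0.75 × 450 × 1040 = 351.0 kN.
Block shear: shear path 2×[23+3×49] = 2×170 mm, A_gv = 2720, A_nv = 2×(170 − 3.5×20)×8 = 1600 mm²; tension across gage: (62 − 1×20)×8 = 336 mm². R_n = min(0.6×450×1600, 0.6×300×2720) + 1.0×450×336 = min(432, 489.6) + 151.2 = 583.2 kN. φR_n = 0.75 × 583.2 = 437.4 kN.
Governing: min(1397.0, 693.4, 351.0, 437.4) = 351.0 kN → net-section rupture.

351.0 kN (net-section rupture governs)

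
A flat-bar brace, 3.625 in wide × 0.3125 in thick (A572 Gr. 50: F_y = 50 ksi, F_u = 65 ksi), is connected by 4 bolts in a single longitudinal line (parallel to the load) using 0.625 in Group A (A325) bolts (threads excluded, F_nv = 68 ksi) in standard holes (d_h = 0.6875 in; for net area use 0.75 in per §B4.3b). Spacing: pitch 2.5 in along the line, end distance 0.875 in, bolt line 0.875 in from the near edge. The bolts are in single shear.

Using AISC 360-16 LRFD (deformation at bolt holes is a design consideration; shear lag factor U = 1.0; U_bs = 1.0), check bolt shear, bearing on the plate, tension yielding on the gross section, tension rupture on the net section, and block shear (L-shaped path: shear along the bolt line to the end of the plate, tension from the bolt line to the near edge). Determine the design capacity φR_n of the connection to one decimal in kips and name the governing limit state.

Bolt shear: A_b = π(0.625)²/4 = 0.3068 in². φR_n = 0.75 × 68 × 0.3068 × 4 × 1 = 62.6 kips.
Bearing (0.3125 in plate, F_u = 65 ksi): end bolts L_c = 0.875 − 0.6875/2 = 0.53125, R_n = min(1.2×0.53125×0.3125×65, 2.4×0.625×0.3125×65) = 12.949 kips/bolt; interior L_c = 2.5 − 0.6875 = 1.8125, R_n = 30.469 kips/bolt. φR_n = 0.75 × (1×12.949 + 3×30.469) = 78.3 kips.
Tension yield (gross): A_g = 3.625×0.3125 = 1.1328 in². φR_n = 0.90 × 50 × 1.1328 = 51.0 kips.
Tension rupture (net): A_n = (3.625 − 1×0.75)×0.3125 = 0.89844 in² (U = 1.0, A_e = A_n). φR_n = 0.75 × 65 × 0.89844 = 43.8 kips.
Block shear: shear path 1×[0.875+3×2.5] = 1×8.375 in, A_gv = 2.6172, A_nv = 1×(8.375 − 3.5×0.75)×0.3125 = 1.7969 in²; tension to near edge: (0.875 − 0.5×0.75)×0.3125 = 0.15625 in². R_n = min(0.6×65×1.7969, 0.6×50×2.6172) + 1.0×65×0.15625 = min(70.079, 78.516) + 10.156 = 80.235 kips. φR_n = 0.75 × 80.235 = 60.2 kips.
Governing: min(62.6, 78.3, 51.0, 43.8, 60.2) = 43.8 kips → net-section rupture.

43.8 kips (net-section rupture governs)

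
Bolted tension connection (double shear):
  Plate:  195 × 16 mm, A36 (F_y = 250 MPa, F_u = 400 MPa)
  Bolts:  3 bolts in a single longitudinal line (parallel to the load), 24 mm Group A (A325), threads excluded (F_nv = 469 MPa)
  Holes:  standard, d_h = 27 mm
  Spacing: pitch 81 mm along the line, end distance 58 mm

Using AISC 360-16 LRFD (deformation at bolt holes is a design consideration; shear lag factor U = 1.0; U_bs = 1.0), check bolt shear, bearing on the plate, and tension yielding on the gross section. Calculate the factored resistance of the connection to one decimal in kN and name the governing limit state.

702.0 kN (gross-section yield governs)

Bolt shear: A_b = π(24)²/4 = 452.39 mm². φR_n = 0.75 × 469 × 452.39 × 3 × 2 = 954.8 kN.
Bearing (16 mm plate, F_u = 400 MPa): end bolts L_c = 58 − 27/2 = 44.5, R_n = min(1.2×44.5×16×400, 2.4×24×16×400) = 341.76 kN/bolt; interior L_c = 81 − 27 = 54, R_n = 368.64 kN/bolt. φR_n = 0.75 × (1×341.76 + 2×368.64) = 809.3 kN.
Tension yield (gross): A_g = 195×16 = 3120 mm². φR_n = 0.90 × 250 × 3120 = 702.0 kN.
Governing: min(954.8, 809.3, 702.0) = 702.0 kN → gross-section yield.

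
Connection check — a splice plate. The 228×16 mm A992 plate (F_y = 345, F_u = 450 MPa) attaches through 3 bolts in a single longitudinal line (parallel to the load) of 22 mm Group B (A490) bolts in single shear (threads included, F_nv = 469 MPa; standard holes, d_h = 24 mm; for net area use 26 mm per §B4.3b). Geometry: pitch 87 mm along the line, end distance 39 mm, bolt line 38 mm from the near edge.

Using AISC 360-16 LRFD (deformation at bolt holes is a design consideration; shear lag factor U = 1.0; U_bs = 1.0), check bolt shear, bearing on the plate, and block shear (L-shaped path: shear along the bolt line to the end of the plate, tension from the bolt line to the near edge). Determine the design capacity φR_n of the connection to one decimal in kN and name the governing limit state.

Bolt shear: A_b = π(22)²/4 = 380.13 mm². φR_n = 0.75 × 469 × 380.13 × 3 × 1 = 401.1 kN.
Bearing (16 mm plate, F_u = 450 MPa): end bolts L_c = 39 − 24/2 = 27, R_n = min(1.2×27×16×450, 2.4×22×16×450) = 233.28 kN/bolt; interior L_c = 87 − 24 = 63, R_n = 380.16 kN/bolt. φR_n = 0.75 × (1×233.28 + 2×380.16) = 745.2 kN.
Block shear: shear path 1×[39+2×87] = 1×213 mm, A_gv = 3408, A_nv = 1×(213 − 2.5×26)×16 = 2368 mm²; tension to near edge: (38 − 0.5×26)×16 = 400 mm². R_n = min(0.6×450×2368, 0.6×345×3408) + 1.0×450×400 = min(639.36, 705.46) + 180 = 819.36 kN. φR_n = 0.75 × 819.36 = 614.5 kN.
Governing: min(401.1, 745.2, 614.5) = 401.1 kN → bolt shear.

401.1 kN (bolt shear governs)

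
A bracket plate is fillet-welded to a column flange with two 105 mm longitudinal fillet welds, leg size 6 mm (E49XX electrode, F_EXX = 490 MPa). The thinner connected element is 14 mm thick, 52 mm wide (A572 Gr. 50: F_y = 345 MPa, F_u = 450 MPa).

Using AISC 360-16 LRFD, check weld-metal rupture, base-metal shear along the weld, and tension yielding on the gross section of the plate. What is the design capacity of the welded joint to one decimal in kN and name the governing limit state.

196.4 kN (weld metal governs)

Weld metal: throat = 0.707×6 = 4.242 mm, L = 2×105 = 210 mm. φR_n = 0.75 × 0.6 × 490 × 4.242 × 210 = 196.4 kN.
Base metal shear (14 mm plate): yield φR_n = 1.0×0.6×345×14×210 = 608.6 kN; rupture φR_n = 0.75×0.6×450×14×210 = 595.4 kN; take 595.4 kN (rupture).
Tension yield (gross): A_g = 52×14 = 728 mm². φR_n = 0.90 × 345 × 728 = 226.0 kN.
Governing: min(196.4, 595.4, 226.0) = 196.4 kN → weld metal.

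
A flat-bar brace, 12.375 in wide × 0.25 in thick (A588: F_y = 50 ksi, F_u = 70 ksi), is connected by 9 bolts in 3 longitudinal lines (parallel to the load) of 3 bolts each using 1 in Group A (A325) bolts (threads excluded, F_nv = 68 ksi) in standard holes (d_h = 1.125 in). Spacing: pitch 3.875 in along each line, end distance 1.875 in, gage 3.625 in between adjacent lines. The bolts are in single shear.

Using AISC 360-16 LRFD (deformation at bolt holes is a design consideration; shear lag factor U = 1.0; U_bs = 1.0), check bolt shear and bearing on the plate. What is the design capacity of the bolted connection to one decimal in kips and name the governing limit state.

Bolt shear: A_b = π(1)²/4 = 0.7854 in². φR_n = 0.75 × 68 × 0.7854 × 9 × 1 = 360.5 kips.
Bearing (0.25 in plate, F_u = 70 ksi): end bolts L_c = 1.875 − 1.125/2 = 1.3125, R_n = min(1.2×1.3125×0.25×70, 2.4×1×0.25×70) = 27.563 kips/bolt; interior L_c = 3.875 − 1.125 = 2.75, R_n = 42 kips/bolt. φR_n = 0.75 × (3×27.563 + 6×42) = 251.0 kips.
Governing: min(360.5, 251.0) = 251.0 kips → bearing.

251.0 kips (bearing governs)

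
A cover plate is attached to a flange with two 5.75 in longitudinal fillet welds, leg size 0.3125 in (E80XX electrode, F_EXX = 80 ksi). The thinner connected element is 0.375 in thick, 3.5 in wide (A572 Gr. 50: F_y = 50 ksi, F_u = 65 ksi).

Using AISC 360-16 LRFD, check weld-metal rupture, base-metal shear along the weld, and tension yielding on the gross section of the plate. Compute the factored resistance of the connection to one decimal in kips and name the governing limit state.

Weld metal: throat = 0.707×0.3125 = 0.22094 in, L = 2×5.75 = 11.5 in. φR_n = 0.75 × 0.6 × 80 × 0.22094 × 11.5 = 91.5 kips.
Base metal shear (0.375 in plate): yield φR_n = 1.0×0.6×50×0.375×11.5 = 129.4 kips; rupture φR_n = 0.75×0.6×65×0.375×11.5 = 126.1 kips; take 126.1 kips (rupture).
Tension yield (gross): A_g = 3.5×0.375 = 1.3125 in². φR_n = 0.90 × 50 × 1.3125 = 59.1 kips.
Governing: min(91.5, 126.1, 59.1) = 59.1 kips → gross-section yield.

59.1 kips (gross-section yield governs)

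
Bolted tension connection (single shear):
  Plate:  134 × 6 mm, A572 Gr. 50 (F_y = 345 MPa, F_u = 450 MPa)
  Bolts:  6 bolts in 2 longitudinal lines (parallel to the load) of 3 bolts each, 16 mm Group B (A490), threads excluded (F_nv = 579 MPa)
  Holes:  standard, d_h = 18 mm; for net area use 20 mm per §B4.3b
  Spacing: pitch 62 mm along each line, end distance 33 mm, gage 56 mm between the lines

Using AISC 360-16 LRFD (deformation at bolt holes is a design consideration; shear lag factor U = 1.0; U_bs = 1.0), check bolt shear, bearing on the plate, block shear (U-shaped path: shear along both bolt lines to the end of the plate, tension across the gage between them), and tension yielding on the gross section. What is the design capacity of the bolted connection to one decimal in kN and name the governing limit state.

249.6 kN (gross-section yield governs)

Bolt shear: A_b = π(16)²/4 = 201.06 mm². φR_n = 0.75 × 579 × 201.06 × 6 × 1 = 523.9 kN.
Bearing (6 mm plate, F_u = 450 MPa): end bolts L_c = 33 − 18/2 = 24, R_n = min(1.2×24×6×450, 2.4×16×6×450) = 77.76 kN/bolt; interior L_c = 62 − 18 = 44, R_n = 103.68 kN/bolt. φR_n = 0.75 × (2×77.76 + 4×103.68) = 427.7 kN.
Block shear: shear path 2×[33+2×62] = 2×157 mm, A_gv = 1884, A_nv = 2×(157 − 2.5×20)×6 = 1284 mm²; tension across gage: (56 − 1×20)×6 = 216 mm². R_n = min(0.6×450×1284, 0.6×345×1884) + 1.0×450×216 = min(346.68, 389.99) + 97.2 = 443.88 kN. φR_n = 0.75 × 443.88 = 332.9 kN.
Tension yield (gross): A_g = 134×6 = 804 mm². φR_n = 0.90 × 345 × 804 = 249.6 kN.
Governing: min(523.9, 427.7, 332.9, 249.6) = 249.6 kN → gross-section yield.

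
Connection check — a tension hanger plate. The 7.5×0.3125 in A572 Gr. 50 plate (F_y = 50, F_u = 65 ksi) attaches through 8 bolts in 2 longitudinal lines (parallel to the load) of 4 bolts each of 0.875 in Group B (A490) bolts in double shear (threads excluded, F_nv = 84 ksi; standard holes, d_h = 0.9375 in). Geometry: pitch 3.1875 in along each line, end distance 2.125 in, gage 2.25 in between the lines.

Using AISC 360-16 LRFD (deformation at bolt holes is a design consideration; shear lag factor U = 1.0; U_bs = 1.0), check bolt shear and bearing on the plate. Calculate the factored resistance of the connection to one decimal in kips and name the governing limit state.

Bolt shear: A_b = π(0.875)²/4 = 0.60132 in². φR_n = 0.75 × 84 × 0.60132 × 8 × 2 = 606.1 kips.
Bearing (0.3125 in plate, F_u = 65 ksi): end bolts L_c = 2.125 − 0.9375/2 = 1.65625, R_n = min(1.2×1.65625×0.3125×65, 2.4×0.875×0.3125×65) = 40.371 kips/bolt; interior L_c = 3.1875 − 0.9375 = 2.25, R_n = 42.656 kips/bolt. φR_n = 0.75 × (2×40.371 + 6×42.656) = 252.5 kips.
Governing: min(606.1, 252.5) = 252.5 kips → bearing.

252.5 kips (bearing governs)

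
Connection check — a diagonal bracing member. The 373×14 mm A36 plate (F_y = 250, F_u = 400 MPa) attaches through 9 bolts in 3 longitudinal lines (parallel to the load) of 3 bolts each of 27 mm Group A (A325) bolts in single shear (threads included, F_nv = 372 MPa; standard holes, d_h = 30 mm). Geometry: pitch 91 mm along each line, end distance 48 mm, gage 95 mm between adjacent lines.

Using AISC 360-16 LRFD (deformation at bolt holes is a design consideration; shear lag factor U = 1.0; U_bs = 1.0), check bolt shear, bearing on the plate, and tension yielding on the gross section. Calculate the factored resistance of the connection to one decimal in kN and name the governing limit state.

1175.0 kN (gross-section yield governs)

Bolt shear: A_b = π(27)²/4 = 572.56 mm². φR_n = 0.75 × 372 × 572.56 × 9 × 1 = 1437.7 kN.
Bearing (14 mm plate, F_u = 400 MPa): end bolts L_c = 48 − 30/2 = 33, R_n = min(1.2×33×14×400, 2.4×27×14×400) = 221.76 kN/bolt; interior L_c = 91 − 30 = 61, R_n = 362.88 kN/bolt. φR_n = 0.75 × (3×221.76 + 6×362.88) = 2131.9 kN.
Tension yield (gross): A_g = 373×14 = 5222 mm². φR_n = 0.90 × 250 × 5222 = 1175.0 kN.
Governing: min(1437.7, 2131.9, 1175.0) = 1175.0 kN → gross-section yield.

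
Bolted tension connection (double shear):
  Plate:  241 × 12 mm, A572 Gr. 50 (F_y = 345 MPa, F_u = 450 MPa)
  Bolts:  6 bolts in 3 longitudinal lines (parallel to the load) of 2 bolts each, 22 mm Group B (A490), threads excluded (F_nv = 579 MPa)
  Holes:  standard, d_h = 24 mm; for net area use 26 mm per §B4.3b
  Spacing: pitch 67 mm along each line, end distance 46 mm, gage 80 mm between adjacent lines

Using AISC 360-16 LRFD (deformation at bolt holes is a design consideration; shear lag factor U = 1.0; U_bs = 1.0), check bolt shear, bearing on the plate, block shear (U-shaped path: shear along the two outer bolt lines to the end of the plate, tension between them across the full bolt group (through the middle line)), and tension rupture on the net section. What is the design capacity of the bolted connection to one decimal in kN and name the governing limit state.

660.2 kN (net-section rupture governs)

Bolt shear: A_b = π(22)²/4 = 380.13 mm². φR_n = 0.75 × 579 × 380.13 × 6 × 2 = 1980.9 kN.
Bearing (12 mm plate, F_u = 450 MPa): end bolts L_c = 46 − 24/2 = 34, R_n = min(1.2×34×12×450, 2.4×22×12×450) = 220.32 kN/bolt; interior L_c = 67 − 24 = 43, R_n = 278.64 kN/bolt. φR_n = 0.75 × (3×220.32 + 3×278.64) = 1122.7 kN.
Block shear: shear path 2×[46+1×67] = 2×113 mm, A_gv = 2712, A_nv = 2×(113 − 1.5×26)×12 = 1776 mm²; tension across gage: (160 − 2×26)×12 = 1296 mm². R_n = min(0.6×450×1776, 0.6×345×2712) + 1.0×450×1296 = min(479.52, 561.38) + 583.2 = 1062.7 kN. φR_n = 0.75 × 1062.7 = 797.0 kN.
Tension rupture (net): A_n = (241 − 3×26)×12 = 1956 mm² (U = 1.0, A_e = A_n). φR_n = 0.75 × 450 × 1956 = 660.2 kN.
Governing: min(1980.9, 1122.7, 797.0, 660.2) = 660.2 kN → net-section rupture.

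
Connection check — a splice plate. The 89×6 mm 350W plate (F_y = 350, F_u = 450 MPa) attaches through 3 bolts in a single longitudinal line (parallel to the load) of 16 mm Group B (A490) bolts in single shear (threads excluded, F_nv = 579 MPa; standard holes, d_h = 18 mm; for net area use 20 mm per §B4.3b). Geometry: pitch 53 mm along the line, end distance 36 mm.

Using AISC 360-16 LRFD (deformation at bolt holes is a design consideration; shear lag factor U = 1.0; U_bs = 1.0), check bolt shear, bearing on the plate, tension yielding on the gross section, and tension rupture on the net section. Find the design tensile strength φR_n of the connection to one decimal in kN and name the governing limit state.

139.7 kN (net-section rupture governs)

Bolt shear: A_b = π(16)²/4 = 201.06 mm². φR_n = 0.75 × 579 × 201.06 × 3 × 1 = 261.9 kN.
Bearing (6 mm plate, F_u = 450 MPa): end bolts L_c = 36 − 18/2 = 27, R_n = min(1.2×27×6×450, 2.4×16×6×450) = 87.48 kN/bolt; interior L_c = 53 − 18 = 35, R_n = 103.68 kN/bolt. φR_n = 0.75 × (1×87.48 + 2×103.68) = 221.1 kN.
Tension yield (gross): A_g = 89×6 = 534 mm². φR_n = 0.90 × 350 × 534 = 168.2 kN.
Tension rupture (net): A_n = (89 − 1×20)×6 = 414 mm² (U = 1.0, A_e = A_n). φR_n = 0.75 × 450 × 414 = 139.7 kN.
Governing: min(261.9, 221.1, 168.2, 139.7) = 139.7 kN → net-section rupture.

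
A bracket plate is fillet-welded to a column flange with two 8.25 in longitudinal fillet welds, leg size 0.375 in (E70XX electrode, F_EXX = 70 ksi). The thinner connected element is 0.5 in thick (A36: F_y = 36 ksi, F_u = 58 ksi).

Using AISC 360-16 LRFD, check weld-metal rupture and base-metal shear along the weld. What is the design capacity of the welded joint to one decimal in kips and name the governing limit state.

137.8 kips (weld metal governs)

Weld metal: throat = 0.707×0.375 = 0.26513 in, L = 2×8.25 = 16.5 in. φR_n = 0.75 × 0.6 × 70 × 0.26513 × 16.5 = 137.8 kips.
Base metal shear (0.5 in plate): yield φR_n = 1.0×0.6×36×0.5×16.5 = 178.2 kips; rupture φR_n = 0.75×0.6×58×0.5×16.5 = 215.3 kips; take 178.2 kips (yield).
Governing: min(137.8, 178.2) = 137.8 kips → weld metal.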